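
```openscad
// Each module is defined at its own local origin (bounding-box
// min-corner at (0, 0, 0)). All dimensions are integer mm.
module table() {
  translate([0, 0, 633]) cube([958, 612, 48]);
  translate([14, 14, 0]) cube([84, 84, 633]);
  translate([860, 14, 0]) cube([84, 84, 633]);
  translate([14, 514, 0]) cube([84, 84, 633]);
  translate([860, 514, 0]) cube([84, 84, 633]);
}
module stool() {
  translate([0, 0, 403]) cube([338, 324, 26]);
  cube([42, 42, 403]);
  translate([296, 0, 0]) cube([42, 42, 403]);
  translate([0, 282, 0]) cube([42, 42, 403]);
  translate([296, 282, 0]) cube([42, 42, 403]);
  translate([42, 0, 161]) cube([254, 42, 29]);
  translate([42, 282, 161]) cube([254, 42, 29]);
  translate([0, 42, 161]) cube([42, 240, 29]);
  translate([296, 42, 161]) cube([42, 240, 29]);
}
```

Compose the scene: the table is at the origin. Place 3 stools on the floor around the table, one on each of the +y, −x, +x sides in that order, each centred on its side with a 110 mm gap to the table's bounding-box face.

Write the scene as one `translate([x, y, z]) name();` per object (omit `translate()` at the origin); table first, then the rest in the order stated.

table();
translate([310, 722, 0]) stool();
translate([-448, 144, 0]) stool();
translate([1068, 144, 0]) stool();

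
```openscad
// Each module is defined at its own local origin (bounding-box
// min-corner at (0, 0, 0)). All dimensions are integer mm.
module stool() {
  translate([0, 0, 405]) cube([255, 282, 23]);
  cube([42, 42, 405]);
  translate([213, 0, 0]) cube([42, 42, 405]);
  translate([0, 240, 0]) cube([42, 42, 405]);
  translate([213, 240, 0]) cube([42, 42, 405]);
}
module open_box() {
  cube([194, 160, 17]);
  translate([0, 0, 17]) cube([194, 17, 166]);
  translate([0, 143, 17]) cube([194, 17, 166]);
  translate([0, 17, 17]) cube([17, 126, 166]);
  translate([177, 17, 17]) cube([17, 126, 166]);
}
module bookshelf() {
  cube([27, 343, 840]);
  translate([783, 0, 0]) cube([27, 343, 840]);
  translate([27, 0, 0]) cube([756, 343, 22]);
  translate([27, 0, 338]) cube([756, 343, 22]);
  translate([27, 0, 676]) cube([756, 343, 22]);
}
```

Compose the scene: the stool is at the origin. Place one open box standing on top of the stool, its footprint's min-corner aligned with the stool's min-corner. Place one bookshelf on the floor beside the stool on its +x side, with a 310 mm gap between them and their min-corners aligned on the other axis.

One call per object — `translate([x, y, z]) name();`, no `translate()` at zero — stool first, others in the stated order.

stool();
translate([0, 0, 428]) open_box();
translate([565, 0, 0]) bookshelf();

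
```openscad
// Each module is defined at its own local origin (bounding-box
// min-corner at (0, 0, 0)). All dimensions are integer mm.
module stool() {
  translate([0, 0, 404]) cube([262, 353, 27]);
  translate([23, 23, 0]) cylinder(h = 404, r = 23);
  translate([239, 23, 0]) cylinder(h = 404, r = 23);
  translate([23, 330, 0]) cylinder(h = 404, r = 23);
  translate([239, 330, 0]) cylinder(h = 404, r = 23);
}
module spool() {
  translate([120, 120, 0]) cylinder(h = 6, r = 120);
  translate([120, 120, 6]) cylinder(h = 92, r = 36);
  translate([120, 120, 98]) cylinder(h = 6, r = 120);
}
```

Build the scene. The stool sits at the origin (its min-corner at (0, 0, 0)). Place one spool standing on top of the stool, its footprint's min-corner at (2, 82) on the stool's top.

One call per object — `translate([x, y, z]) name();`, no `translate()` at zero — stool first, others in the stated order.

stool();
translate([2, 82, 431]) spool();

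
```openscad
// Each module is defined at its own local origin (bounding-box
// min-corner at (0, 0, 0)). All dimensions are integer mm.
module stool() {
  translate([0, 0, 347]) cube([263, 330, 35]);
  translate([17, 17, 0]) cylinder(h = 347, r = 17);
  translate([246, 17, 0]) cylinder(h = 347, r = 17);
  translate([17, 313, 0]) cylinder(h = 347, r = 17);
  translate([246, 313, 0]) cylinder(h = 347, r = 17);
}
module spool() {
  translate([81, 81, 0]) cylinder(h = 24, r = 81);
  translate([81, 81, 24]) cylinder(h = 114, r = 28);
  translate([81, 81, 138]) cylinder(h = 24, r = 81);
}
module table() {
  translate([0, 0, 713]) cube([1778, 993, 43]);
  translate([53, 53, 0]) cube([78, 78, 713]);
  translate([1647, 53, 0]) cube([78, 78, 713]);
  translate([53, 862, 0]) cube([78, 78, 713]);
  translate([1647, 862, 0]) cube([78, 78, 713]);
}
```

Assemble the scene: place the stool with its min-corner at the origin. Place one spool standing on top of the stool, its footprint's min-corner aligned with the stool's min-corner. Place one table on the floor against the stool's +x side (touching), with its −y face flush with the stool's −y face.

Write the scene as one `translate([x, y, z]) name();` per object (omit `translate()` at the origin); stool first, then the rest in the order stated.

stool();
translate([0, 0, 382]) spool();
translate([263, 0, 0]) table();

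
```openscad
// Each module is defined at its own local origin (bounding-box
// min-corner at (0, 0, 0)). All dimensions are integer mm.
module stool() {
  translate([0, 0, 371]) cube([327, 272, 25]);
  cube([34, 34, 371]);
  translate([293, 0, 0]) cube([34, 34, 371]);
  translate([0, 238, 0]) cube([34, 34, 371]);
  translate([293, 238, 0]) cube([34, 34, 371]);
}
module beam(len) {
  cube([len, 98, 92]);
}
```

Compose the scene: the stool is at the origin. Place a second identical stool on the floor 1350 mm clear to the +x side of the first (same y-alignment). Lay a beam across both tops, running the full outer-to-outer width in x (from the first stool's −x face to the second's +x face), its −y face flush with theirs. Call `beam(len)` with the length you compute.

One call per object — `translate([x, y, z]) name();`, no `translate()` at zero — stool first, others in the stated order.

stool();
translate([1677, 0, 0]) stool();
translate([0, 0, 396]) beam(2004);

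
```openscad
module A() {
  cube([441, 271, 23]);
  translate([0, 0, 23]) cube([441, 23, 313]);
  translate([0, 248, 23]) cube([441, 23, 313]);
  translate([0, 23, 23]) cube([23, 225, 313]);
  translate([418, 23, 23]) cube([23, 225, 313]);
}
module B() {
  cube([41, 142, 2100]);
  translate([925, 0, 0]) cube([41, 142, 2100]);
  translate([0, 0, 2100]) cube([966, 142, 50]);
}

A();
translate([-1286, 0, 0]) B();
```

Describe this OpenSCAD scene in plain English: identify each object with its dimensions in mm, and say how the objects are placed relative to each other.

A is an open storage box with external size 441×271×336 mm and wall thickness 23 mm (the base is also 23 mm thick). The base covers the whole footprint; the four walls stand on the base, with the y-facing walls full-width and the x-facing walls fitting between their inner faces.

B is a rectangular door frame: two vertical jambs of 41×142 mm section, 2100 mm tall, with a clear opening 884 mm wide between their inner faces. A header 50 mm tall and 142 mm deep lies on top of the jambs and spans the full outside width.

The door frame is on the floor beside the open box on its −x side.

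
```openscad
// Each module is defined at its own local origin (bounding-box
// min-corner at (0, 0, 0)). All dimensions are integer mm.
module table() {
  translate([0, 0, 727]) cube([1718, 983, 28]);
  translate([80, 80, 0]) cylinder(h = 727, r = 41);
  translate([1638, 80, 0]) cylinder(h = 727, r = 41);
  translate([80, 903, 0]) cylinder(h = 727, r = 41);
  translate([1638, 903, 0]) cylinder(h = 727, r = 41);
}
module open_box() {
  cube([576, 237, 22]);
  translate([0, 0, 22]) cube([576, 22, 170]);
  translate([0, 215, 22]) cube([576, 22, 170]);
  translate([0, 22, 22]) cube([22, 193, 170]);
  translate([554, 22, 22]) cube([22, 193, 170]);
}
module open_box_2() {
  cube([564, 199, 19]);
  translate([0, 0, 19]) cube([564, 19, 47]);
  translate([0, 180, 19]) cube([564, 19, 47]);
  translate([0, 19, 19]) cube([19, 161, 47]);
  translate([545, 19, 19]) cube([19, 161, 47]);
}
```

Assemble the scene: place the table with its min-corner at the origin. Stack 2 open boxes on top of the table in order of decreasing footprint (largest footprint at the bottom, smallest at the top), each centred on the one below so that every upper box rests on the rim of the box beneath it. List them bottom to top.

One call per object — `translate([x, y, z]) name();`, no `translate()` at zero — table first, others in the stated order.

table();
translate([571, 373, 755]) open_box();
translate([577, 392, 947]) open_box_2();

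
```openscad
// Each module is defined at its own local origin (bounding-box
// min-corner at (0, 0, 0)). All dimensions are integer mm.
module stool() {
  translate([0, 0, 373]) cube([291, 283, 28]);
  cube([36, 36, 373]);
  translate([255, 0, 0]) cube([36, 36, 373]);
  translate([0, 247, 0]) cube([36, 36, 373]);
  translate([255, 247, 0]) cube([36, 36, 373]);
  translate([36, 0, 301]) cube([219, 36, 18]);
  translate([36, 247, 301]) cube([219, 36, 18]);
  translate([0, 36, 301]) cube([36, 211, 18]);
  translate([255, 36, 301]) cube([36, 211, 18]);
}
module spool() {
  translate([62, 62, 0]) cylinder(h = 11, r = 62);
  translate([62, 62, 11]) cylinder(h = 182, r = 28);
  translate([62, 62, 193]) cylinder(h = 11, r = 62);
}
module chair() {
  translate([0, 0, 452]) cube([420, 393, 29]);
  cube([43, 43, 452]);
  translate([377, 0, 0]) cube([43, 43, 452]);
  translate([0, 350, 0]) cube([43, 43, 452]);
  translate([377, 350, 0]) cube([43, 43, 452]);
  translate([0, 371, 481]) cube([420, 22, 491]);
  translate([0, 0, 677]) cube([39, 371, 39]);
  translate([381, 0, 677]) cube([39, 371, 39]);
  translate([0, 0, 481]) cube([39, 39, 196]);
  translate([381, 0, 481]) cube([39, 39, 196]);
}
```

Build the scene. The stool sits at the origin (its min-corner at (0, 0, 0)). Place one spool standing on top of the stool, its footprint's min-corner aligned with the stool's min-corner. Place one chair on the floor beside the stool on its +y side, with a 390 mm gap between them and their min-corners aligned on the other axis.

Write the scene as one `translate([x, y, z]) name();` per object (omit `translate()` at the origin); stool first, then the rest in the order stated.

stool();
translate([0, 0, 401]) spool();
translate([0, 673, 0]) chair();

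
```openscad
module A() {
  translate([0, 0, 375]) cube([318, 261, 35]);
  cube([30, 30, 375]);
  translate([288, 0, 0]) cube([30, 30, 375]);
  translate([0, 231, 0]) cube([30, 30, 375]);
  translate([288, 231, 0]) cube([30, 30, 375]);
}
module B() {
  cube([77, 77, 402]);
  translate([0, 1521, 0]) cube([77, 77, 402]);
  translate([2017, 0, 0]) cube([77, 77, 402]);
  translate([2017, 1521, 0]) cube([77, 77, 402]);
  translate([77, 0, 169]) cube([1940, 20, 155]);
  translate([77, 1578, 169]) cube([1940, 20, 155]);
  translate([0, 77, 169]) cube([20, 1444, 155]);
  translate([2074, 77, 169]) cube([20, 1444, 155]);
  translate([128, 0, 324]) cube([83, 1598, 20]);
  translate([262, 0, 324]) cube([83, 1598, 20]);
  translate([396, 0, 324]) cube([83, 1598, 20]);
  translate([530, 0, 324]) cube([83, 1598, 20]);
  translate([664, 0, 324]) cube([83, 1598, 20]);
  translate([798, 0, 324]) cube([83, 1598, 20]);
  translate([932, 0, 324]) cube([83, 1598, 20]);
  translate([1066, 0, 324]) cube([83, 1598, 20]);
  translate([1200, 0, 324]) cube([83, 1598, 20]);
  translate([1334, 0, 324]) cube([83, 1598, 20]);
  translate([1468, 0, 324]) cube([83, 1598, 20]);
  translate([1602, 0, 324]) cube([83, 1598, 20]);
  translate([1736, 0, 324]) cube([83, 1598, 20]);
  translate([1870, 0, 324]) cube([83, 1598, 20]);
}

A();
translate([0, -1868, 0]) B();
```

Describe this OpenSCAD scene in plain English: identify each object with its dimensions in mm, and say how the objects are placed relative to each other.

A is a four-legged stool. The seat is a 318×261×35 mm slab whose top surface is at z = 410 mm; four square legs, each 30×30 mm in cross-section, run from the floor (z = 0) to the underside of the seat, each flush with a corner of the seat.

B is a bed frame 2094 mm long (x) by 1598 mm wide (y). Four 77×77 mm corner posts, 402 mm tall, at the corners of the footprint. Four rails of 20 mm thickness and 155 mm height run between adjacent posts with their undersides at z = 169 mm, their outer faces flush with the outside of the frame (the two x-running rails run between the posts' inner faces; the two y-running rails run between the posts' inner faces). 14 slats, each 83 mm wide (x) and 20 mm thick, lie across the top of the two x-running rails, running the full 1598 mm width of the frame in y; the slats are evenly spaced along x between the inner faces of the end posts with equal gaps (rounded down to the nearest mm) at the −x end and between each pair — any rounding remainder accumulates at the +x end.

The bed frame is on the floor beside the stool on its −y side.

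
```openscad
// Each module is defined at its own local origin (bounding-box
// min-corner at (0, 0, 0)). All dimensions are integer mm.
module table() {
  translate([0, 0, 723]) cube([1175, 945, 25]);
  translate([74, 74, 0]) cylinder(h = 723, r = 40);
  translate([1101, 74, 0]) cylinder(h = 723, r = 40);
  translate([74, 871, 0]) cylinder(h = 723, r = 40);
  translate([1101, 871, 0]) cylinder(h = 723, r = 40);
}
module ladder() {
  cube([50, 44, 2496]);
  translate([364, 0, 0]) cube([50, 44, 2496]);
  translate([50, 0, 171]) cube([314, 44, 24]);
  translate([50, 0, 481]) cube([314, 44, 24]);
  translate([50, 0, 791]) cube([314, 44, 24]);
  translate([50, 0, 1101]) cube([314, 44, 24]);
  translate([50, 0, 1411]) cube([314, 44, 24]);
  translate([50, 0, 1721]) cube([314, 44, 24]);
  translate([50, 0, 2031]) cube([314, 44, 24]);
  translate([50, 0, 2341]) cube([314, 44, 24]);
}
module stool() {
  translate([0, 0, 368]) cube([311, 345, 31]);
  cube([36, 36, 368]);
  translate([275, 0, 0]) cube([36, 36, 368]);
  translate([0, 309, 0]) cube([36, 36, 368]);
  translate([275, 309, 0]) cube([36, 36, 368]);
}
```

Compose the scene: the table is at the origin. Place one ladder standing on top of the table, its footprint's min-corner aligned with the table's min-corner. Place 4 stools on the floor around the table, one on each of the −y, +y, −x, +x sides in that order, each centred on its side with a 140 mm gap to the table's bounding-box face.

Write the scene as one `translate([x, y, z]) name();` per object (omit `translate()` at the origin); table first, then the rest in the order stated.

table();
translate([0, 0, 748]) ladder();
translate([432, -485, 0]) stool();
translate([432, 1085, 0]) stool();
translate([-451, 300, 0]) stool();
translate([1315, 300, 0]) stool();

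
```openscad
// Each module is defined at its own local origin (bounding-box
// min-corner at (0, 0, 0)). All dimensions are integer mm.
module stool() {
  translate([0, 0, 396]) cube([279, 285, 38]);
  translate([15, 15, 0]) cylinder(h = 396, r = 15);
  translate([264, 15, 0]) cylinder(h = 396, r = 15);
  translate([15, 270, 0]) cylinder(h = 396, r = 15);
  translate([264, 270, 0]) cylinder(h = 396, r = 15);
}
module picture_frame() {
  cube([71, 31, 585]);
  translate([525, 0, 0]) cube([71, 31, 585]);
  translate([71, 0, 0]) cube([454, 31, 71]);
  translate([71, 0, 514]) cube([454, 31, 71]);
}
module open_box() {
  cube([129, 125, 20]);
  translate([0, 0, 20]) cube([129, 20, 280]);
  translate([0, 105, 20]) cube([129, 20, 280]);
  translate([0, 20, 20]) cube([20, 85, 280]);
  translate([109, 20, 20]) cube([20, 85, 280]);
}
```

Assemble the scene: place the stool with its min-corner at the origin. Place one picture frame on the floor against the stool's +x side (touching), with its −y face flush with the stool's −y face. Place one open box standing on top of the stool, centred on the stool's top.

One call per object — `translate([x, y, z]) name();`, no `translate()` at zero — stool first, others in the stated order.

stool();
translate([279, 0, 0]) picture_frame();
translate([75, 80, 434]) open_box();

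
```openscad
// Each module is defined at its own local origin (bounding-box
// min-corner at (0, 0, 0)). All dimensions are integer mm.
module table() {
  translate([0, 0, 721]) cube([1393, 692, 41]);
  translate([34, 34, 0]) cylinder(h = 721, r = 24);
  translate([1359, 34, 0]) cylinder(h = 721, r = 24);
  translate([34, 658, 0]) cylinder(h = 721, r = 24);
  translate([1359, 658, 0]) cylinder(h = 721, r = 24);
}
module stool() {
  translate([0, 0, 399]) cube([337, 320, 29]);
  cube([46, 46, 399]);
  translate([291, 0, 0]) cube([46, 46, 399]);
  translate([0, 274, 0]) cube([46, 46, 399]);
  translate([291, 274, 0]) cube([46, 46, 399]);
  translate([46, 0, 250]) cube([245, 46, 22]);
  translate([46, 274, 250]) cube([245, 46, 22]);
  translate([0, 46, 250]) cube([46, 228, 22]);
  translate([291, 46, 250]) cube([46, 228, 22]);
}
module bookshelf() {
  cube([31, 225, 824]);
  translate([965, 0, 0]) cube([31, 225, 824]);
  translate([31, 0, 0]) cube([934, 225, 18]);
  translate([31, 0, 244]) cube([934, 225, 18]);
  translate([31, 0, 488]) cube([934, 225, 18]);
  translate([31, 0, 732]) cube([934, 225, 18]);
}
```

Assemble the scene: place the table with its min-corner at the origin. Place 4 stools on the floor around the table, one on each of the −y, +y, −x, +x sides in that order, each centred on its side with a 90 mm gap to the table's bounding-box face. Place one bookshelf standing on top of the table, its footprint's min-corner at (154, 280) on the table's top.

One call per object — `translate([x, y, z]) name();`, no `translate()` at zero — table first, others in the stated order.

table();
translate([528, -410, 0]) stool();
translate([528, 782, 0]) stool();
translate([-427, 186, 0]) stool();
translate([1483, 186, 0]) stool();
translate([154, 280, 762]) bookshelf();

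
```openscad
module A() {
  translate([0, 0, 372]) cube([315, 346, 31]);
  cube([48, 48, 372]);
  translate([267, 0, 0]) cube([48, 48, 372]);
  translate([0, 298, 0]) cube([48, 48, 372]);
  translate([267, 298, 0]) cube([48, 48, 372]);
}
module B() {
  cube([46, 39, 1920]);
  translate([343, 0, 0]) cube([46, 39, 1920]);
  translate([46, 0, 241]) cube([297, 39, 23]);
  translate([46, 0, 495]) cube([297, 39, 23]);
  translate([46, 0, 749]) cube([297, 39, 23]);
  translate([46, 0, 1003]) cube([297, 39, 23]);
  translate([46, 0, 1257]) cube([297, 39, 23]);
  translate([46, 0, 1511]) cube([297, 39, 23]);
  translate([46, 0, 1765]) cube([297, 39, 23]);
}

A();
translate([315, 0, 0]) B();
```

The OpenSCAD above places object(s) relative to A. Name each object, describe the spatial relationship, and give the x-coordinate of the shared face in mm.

The stool's +x face and the ladder's −x face are both at x = 315 mm.

A is a stool. B is a ladder. The ladder is against the stool's +x side, with their −y faces flush. The x-coordinate of the shared face is 315 mm.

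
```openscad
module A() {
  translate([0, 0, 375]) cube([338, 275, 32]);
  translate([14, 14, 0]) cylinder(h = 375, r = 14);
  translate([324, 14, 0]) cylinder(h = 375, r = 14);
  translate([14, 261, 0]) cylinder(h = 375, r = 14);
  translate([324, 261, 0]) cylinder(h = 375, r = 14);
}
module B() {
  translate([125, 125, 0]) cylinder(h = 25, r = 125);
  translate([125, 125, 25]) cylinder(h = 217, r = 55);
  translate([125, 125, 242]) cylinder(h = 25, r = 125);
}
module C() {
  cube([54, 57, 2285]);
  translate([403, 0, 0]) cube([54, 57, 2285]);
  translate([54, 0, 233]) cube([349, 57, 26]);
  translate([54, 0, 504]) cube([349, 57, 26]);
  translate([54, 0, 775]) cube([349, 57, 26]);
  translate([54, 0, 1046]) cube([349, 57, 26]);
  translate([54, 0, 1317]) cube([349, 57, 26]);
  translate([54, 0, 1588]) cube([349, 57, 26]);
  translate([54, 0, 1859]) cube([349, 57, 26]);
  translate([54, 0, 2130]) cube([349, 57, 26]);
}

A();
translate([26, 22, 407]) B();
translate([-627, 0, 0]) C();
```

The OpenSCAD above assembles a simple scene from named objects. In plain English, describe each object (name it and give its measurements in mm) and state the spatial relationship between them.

A is a simple wooden stool: a rectangular seat 338 mm (x) by 275 mm (y), 32 mm thick, top face at z = 407 mm, on four round legs, each 28 mm in diameter. The legs rest on z = 0, each leg's axis is inset half a diameter from the nearest pair of seat edges (so the leg's bounding box is flush with the corner).

B is a spool: two coaxial disc flanges of radius 125 mm and thickness 25 mm, joined by a core cylinder of radius 55 mm and height 217 mm. The lower flange rests on z = 0 and the three cylinders share a vertical axis.

C is a straight ladder. Two 54×57 mm vertical rails, 2285 mm tall, stand 457 mm apart (outside-to-outside) with their front faces coplanar on the −y side. 8 rungs, each 57 mm deep and 26 mm tall, span between the inner faces of the rails, front faces flush with the rails. The lowest rung's underside is at z = 233 mm and rungs are spaced 271 mm apart (underside to underside).

The spool is on top of the stool. The ladder is on the floor beside the stool on its −x side.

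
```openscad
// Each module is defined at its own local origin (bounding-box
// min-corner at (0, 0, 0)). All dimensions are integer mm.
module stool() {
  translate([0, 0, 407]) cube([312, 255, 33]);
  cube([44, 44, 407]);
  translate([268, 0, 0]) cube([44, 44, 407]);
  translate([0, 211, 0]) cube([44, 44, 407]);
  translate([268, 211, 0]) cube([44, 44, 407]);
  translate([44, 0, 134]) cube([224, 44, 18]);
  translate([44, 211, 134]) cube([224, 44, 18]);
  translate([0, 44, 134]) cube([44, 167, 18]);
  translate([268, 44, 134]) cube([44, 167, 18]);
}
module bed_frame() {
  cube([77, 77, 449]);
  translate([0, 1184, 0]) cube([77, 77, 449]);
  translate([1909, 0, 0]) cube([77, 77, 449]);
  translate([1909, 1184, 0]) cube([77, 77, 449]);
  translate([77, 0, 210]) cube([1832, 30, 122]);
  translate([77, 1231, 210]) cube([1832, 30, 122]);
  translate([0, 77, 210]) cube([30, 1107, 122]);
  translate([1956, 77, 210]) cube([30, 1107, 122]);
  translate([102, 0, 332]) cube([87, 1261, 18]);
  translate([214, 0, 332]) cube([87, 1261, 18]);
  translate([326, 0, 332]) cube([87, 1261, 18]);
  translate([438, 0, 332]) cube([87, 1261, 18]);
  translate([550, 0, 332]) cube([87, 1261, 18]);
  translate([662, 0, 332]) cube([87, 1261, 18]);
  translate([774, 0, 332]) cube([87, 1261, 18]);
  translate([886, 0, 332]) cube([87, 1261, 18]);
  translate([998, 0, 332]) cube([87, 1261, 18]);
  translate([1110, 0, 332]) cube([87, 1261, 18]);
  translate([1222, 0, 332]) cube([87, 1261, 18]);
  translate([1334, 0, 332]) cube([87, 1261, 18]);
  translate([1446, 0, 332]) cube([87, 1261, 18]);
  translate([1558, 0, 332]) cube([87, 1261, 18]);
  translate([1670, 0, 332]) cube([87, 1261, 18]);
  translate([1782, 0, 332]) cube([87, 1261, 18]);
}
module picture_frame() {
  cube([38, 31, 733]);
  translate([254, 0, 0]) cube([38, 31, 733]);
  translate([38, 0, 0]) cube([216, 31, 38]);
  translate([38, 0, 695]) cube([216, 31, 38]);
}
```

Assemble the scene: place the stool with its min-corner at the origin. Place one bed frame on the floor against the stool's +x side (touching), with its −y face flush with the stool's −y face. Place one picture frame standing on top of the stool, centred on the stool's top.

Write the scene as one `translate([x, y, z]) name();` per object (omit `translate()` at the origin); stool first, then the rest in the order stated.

stool();
translate([312, 0, 0]) bed_frame();
translate([10, 112, 440]) picture_frame();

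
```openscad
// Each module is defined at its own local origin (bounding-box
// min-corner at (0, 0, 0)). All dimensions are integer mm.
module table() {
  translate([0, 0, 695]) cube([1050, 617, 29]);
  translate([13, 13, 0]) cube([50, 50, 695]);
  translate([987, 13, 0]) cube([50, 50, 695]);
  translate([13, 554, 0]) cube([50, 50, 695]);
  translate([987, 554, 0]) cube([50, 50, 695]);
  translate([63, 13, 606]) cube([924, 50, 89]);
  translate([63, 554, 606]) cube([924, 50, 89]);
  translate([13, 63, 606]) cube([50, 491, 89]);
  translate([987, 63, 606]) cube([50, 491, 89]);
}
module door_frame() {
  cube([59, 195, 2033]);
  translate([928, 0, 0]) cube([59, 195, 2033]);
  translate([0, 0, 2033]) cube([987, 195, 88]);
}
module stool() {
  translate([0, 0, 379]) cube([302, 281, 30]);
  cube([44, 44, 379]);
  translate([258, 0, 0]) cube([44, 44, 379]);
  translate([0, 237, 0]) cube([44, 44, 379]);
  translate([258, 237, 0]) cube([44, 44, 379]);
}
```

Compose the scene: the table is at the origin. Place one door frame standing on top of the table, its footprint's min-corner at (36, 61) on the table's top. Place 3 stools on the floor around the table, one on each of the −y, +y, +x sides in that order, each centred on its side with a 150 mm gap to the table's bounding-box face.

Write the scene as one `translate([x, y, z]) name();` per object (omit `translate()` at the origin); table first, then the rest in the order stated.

table();
translate([36, 61, 724]) door_frame();
translate([374, -431, 0]) stool();
translate([374, 767, 0]) stool();
translate([1200, 168, 0]) stool();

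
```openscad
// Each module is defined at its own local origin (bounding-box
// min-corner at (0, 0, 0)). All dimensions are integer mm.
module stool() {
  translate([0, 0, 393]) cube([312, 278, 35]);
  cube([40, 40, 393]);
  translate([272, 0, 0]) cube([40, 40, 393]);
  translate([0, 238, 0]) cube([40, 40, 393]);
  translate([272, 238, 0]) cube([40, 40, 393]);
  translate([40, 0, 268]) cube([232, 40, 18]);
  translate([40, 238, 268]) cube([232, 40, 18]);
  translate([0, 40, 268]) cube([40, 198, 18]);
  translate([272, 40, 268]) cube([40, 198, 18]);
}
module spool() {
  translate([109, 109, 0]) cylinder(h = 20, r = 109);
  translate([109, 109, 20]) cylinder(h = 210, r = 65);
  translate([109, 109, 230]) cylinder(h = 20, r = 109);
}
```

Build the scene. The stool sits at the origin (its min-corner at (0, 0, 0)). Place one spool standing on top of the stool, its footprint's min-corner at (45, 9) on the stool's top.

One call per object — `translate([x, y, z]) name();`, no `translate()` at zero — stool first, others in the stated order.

stool();
translate([45, 9, 428]) spool();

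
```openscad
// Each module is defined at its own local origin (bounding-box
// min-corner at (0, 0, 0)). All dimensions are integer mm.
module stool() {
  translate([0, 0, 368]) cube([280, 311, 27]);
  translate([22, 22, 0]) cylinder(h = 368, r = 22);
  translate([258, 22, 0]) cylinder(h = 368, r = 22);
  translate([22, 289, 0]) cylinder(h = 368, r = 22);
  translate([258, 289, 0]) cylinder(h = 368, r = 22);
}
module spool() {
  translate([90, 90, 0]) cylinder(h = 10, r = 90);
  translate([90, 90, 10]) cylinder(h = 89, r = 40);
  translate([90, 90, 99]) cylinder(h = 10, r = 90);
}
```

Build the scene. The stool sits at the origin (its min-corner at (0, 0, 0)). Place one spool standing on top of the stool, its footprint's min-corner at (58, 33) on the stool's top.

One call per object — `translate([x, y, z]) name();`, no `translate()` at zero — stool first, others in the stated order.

stool();
translate([58, 33, 395]) spool();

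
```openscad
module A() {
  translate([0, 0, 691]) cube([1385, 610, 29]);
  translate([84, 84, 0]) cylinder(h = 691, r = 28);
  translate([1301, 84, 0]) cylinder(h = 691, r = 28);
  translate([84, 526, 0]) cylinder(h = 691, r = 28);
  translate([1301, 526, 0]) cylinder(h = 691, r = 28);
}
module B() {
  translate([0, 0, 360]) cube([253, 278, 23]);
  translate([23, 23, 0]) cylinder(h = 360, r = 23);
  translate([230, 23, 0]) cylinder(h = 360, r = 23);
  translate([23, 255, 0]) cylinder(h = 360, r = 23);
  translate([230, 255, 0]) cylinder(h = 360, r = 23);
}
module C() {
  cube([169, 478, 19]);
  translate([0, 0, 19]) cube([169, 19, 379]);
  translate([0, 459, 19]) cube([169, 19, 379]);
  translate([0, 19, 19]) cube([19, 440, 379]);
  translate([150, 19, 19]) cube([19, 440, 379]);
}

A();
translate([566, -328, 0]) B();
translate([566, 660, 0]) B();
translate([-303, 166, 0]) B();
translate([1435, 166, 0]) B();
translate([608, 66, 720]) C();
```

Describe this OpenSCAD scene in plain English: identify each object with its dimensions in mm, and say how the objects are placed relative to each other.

A is a rectangular dining table. The top is 1385×610×29 mm with its upper surface at z = 720 mm. It stands on four round legs of 56 mm diameter, each leg's bounding box inset 56 mm from the nearest pair of top edges, running from the floor to the underside of the top.

B is a simple wooden stool: a rectangular seat 253 mm (x) by 278 mm (y), 23 mm thick, top face at z = 383 mm, on four round legs, each 46 mm in diameter. The legs rest on z = 0, each leg's axis is inset half a diameter from the nearest pair of seat edges (so the leg's bounding box is flush with the corner).

C is an open-topped rectangular box: outside dimensions 169×478×398 mm, with a uniform wall and base thickness of 19 mm. The base is a full 169×478 slab on the floor; four walls sit on top of the base. The front and back walls (the −y and +y sides) span the full width; the two side walls fit between them.

Four stools sit around the table at the −y, +y, −x, +x sides. The open box is on top of the table, centred.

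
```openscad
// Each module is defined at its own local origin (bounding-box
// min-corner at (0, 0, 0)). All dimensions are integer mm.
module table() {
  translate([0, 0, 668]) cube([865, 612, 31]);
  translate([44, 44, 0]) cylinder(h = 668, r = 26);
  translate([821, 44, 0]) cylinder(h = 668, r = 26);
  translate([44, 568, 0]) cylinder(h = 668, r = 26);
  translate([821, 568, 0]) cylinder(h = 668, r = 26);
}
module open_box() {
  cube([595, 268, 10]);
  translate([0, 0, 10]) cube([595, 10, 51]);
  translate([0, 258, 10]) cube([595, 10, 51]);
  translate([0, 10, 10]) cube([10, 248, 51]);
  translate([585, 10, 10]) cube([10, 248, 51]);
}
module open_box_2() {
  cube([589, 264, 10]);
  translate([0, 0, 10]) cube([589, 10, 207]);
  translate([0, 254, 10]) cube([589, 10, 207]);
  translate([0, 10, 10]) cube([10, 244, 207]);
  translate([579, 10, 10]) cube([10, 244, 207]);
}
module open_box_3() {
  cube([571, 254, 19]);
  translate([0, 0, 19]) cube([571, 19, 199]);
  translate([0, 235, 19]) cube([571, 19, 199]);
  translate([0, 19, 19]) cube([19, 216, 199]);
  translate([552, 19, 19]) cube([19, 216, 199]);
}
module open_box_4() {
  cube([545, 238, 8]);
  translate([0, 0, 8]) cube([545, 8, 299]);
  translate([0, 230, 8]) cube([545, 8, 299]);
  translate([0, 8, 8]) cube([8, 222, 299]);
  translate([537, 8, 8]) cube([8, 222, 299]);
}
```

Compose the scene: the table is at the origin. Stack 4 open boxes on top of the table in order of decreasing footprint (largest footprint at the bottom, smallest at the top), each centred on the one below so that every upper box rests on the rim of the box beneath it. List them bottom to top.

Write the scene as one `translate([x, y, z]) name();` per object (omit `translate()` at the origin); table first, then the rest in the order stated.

table();
translate([135, 172, 699]) open_box();
translate([138, 174, 760]) open_box_2();
translate([147, 179, 977]) open_box_3();
translate([160, 187, 1195]) open_box_4();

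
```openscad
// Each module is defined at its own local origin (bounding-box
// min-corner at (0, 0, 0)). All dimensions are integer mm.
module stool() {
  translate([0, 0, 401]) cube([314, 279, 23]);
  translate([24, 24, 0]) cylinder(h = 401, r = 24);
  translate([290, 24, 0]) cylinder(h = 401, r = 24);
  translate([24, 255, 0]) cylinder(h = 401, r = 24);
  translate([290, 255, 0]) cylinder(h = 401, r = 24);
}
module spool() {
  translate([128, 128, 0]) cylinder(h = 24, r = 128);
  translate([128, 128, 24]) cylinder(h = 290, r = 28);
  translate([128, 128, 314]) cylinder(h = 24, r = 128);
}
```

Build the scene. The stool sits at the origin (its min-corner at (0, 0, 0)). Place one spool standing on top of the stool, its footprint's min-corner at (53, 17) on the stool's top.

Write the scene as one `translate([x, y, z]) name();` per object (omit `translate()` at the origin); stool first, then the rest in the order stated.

stool();
translate([53, 17, 424]) spool();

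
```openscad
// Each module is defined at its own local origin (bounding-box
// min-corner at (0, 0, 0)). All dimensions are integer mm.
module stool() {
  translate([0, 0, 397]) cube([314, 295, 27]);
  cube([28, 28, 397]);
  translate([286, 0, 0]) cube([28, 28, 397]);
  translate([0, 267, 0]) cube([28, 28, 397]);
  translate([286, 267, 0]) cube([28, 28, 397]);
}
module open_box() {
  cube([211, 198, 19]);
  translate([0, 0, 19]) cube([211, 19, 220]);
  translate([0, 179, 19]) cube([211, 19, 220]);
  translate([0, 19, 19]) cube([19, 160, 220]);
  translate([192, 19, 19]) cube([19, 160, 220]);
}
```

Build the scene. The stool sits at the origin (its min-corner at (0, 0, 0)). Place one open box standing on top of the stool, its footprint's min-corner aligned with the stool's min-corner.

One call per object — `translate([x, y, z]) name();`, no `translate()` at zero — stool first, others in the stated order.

stool();
translate([0, 0, 424]) open_box();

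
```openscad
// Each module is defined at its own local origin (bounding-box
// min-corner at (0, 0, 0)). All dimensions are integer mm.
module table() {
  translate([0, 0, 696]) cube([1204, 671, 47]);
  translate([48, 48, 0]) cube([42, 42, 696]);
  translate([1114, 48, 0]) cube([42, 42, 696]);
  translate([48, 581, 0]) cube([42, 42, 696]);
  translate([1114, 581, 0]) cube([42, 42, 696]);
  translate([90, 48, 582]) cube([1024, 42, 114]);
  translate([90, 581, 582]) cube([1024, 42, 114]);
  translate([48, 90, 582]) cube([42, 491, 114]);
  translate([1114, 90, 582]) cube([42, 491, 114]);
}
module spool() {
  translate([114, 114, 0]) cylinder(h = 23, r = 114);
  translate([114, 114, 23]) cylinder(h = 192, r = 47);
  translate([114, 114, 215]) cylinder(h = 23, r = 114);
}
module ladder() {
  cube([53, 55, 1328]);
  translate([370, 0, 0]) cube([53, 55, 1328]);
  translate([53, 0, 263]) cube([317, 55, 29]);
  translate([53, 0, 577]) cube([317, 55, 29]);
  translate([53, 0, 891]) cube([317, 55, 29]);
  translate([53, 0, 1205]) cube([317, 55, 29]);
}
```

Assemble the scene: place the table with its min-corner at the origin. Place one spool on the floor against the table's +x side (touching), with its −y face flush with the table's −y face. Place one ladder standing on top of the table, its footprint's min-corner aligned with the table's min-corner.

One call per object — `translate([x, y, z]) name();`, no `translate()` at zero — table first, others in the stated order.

table();
translate([1204, 0, 0]) spool();
translate([0, 0, 743]) ladder();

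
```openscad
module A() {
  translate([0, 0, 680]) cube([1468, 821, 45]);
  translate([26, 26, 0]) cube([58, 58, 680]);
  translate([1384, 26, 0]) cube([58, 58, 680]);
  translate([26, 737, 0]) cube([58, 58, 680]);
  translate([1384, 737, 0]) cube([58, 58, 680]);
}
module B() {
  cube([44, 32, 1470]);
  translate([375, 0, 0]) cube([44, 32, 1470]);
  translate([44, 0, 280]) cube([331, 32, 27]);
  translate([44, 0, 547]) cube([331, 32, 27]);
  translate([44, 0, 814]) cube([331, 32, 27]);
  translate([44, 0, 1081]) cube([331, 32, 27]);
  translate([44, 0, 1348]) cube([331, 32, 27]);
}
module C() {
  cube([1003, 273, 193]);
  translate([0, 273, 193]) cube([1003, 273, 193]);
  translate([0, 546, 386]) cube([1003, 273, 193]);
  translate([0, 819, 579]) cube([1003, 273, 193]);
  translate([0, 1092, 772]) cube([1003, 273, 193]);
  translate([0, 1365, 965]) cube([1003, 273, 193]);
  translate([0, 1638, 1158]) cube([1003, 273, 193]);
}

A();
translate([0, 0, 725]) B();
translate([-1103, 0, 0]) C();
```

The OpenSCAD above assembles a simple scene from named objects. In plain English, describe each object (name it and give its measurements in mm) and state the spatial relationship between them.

A is a table: top 1468 mm (x) × 821 mm (y), 45 mm thick, upper face at z = 725 mm, on four 58×58 mm square legs, each inset 26 mm from the nearest pair of top edges, running from z = 0 to the bottom of the top.

B is a wooden ladder with two side rails of 44×32 mm section and 1470 mm height, set 419 mm apart overall. Between them run 5 rectangular rungs (32 mm deep, 27 mm thick), front faces flush with the rails' −y face. The bottom of the first rung is 280 mm above the floor and each subsequent rung is 267 mm higher than the one below.

C is a straight staircase of 7 solid steps. Each step is 1003 mm wide (x), 273 mm deep (y, the going) and 193 mm tall (the rise). The first step rests on the floor; each subsequent step sits one going further in +y and one rise higher in +z, directly behind and above the previous step with no overlap.

The ladder is on top of the table. The staircase is on the floor beside the table on its −x side.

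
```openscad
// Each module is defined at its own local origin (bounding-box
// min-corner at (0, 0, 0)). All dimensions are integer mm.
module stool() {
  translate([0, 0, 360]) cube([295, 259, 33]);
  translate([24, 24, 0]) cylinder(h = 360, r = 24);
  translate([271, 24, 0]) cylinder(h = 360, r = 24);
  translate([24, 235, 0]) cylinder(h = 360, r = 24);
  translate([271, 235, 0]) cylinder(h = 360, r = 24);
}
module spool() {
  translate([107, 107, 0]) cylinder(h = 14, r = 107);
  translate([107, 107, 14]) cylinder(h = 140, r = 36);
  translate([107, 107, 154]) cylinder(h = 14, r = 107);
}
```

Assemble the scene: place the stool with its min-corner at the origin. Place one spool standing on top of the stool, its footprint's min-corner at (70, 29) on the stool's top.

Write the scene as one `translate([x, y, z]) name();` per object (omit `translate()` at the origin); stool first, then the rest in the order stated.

stool();
translate([70, 29, 393]) spool();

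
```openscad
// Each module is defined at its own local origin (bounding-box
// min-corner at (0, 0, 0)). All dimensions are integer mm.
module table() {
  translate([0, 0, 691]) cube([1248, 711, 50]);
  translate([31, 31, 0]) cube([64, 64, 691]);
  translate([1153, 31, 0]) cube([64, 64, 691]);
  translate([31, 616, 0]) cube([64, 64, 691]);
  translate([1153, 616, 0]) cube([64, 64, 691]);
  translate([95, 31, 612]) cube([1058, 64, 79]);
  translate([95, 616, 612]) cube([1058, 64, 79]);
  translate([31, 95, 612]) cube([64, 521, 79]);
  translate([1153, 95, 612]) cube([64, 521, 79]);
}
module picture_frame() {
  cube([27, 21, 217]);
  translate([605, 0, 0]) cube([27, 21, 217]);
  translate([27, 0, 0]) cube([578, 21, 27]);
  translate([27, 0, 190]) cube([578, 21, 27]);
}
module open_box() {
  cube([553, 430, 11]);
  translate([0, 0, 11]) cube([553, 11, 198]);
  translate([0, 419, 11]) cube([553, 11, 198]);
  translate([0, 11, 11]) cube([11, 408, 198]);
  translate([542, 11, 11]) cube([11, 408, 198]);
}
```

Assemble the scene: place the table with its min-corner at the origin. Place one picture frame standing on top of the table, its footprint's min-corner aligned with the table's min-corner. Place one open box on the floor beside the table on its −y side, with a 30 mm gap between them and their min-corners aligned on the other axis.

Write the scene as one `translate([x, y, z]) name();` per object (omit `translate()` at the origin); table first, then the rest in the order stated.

table();
translate([0, 0, 741]) picture_frame();
translate([0, -460, 0]) open_box();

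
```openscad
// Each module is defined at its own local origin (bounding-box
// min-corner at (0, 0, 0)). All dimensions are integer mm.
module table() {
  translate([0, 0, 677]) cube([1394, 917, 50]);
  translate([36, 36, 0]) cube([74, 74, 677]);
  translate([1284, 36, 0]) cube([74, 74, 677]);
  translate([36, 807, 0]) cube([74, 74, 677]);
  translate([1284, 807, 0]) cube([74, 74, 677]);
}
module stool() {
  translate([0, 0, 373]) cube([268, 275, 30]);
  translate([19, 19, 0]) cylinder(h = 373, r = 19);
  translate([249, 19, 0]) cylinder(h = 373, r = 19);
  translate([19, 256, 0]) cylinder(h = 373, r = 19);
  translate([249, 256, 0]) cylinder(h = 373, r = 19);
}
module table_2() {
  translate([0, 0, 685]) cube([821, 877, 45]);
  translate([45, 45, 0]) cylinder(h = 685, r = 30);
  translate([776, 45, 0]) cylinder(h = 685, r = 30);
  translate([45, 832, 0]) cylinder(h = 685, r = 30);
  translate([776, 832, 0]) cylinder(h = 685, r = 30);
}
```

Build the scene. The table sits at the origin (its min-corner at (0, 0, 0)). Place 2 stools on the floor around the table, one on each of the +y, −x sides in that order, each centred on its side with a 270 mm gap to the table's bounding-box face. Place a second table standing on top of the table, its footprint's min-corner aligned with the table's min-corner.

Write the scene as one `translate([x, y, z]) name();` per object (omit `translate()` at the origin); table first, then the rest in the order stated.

table();
translate([563, 1187, 0]) stool();
translate([-538, 321, 0]) stool();
translate([0, 0, 727]) table_2();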